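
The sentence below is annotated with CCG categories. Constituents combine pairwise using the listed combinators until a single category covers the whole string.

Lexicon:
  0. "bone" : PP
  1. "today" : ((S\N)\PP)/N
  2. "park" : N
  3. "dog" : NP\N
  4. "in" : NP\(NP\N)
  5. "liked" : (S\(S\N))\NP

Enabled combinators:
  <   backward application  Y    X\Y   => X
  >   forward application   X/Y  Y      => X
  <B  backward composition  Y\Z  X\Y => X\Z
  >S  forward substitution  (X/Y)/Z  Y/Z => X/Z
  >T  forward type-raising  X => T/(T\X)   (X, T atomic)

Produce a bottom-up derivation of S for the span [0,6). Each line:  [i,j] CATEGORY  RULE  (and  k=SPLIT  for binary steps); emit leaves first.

[0,6] S   <
  [0,3] S\N   <
    [0,1] "bone" : PP
    [1,3] (S\N)\PP   >
      [1,2] "today" : ((S\N)\PP)/N
      [2,3] "park" : N
  [3,6] S\(S\N)   <
    [3,5] NP   <
      [3,4] "dog" : NP\N
      [4,5] "in" : NP\(NP\N)
    [5,6] "liked" : (S\(S\N))\NP

[0,1] PP  lex  "bone"
[1,2] ((S\N)\PP)/N  lex  "today"
[2,3] N  lex  "park"
[1,3] (S\N)\PP  >  k=2
[0,3] S\N  <  k=1
[3,4] NP\N  lex  "dog"
[4,5] NP\(NP\N)  lex  "in"
[3,5] NP  <  k=4
[5,6] (S\(S\N))\NP  lex  "liked"
[3,6] S\(S\N)  <  k=5
[0,6] S  <  k=3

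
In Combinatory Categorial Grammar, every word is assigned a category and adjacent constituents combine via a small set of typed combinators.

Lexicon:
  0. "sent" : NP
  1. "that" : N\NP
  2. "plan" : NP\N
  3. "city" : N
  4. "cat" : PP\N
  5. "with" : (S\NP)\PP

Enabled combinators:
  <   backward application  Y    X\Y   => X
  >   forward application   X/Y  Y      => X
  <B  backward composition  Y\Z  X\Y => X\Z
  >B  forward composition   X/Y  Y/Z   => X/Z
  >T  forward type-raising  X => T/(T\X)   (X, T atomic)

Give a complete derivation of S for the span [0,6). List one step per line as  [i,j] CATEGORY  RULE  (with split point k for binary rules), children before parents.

[0,1] NP  lex  "sent"
[1,2] N\NP  lex  "that"
[0,2] N  <  k=1
[2,3] NP\N  lex  "plan"
[3,4] N  lex  "city"
[3,4] PP/(PP\N)  >T
[4,5] PP\N  lex  "cat"
[3,5] PP  >  k=4
[5,6] (S\NP)\PP  lex  "with"
[3,6] S\NP  <  k=5
[2,6] S\N  <B  k=3
[0,6] S  <  k=2

[0,6] S   <
  [0,2] N   <
    [0,1] "sent" : NP
    [1,2] "that" : N\NP
  [2,6] S\N   <B
    [2,3] "plan" : NP\N
    [3,6] S\NP   <
      [3,5] PP   >
        [3,4] PP/(PP\N)   >T
          [3,4] "city" : N
        [4,5] "cat" : PP\N
      [5,6] "with" : (S\NP)\PP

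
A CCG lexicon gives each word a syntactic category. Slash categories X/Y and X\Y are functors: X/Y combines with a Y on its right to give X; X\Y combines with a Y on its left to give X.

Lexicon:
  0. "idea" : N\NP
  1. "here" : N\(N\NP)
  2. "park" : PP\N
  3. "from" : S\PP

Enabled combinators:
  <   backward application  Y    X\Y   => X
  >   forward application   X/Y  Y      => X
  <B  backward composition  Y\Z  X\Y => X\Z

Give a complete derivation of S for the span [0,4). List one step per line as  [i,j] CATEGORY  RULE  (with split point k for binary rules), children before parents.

[0,4] S   <
  [0,2] N   <
    [0,1] "idea" : N\NP
    [1,2] "here" : N\(N\NP)
  [2,4] S\N   <B
    [2,3] "park" : PP\N
    [3,4] "from" : S\PP

[0,1] N\NP  lex  "idea"
[1,2] N\(N\NP)  lex  "here"
[0,2] N  <  k=1
[2,3] PP\N  lex  "park"
[3,4] S\PP  lex  "from"
[2,4] S\N  <B  k=3
[0,4] S  <  k=2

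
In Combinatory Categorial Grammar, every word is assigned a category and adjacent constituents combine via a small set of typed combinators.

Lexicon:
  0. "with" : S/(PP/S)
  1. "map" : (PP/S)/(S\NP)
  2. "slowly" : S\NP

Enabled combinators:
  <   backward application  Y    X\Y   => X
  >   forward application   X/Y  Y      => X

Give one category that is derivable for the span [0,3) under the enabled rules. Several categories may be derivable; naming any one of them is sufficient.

[0,3] S   >
  [0,1] "with" : S/(PP/S)
  [1,3] PP/S   >
    [1,2] "map" : (PP/S)/(S\NP)
    [2,3] "slowly" : S\NP

S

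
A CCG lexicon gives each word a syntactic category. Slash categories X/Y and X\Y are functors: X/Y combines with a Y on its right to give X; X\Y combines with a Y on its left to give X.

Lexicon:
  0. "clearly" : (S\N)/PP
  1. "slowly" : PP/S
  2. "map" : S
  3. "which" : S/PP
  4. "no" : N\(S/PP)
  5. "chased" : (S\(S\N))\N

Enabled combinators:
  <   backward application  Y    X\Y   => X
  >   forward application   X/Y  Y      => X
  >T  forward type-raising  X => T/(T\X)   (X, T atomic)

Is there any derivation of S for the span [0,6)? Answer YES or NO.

[0,6] S   <
  [0,3] S\N   >
    [0,1] "clearly" : (S\N)/PP
    [1,3] PP   >
      [1,2] "slowly" : PP/S
      [2,3] "map" : S
  [3,6] S\(S\N)   <
    [3,5] N   <
      [3,4] "which" : S/PP
      [4,5] "no" : N\(S/PP)
    [5,6] "chased" : (S\(S\N))\N

YES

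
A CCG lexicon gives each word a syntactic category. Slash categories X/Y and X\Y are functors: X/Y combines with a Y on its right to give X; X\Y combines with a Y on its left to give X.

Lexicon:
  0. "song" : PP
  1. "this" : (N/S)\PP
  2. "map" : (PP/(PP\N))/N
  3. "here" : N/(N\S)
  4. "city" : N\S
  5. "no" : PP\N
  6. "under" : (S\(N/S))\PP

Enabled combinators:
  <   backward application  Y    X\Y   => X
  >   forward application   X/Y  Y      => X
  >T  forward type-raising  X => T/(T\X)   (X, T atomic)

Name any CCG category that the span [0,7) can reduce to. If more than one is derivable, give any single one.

S

[0,7] S   <
  [0,2] N/S   <
    [0,1] "song" : PP
    [1,2] "this" : (N/S)\PP
  [2,7] S\(N/S)   <
    [2,6] PP   >
      [2,5] PP/(PP\N)   >
        [2,3] "map" : (PP/(PP\N))/N
        [3,5] N   >
          [3,4] "here" : N/(N\S)
          [4,5] "city" : N\S
      [5,6] "no" : PP\N
    [6,7] "under" : (S\(N/S))\PP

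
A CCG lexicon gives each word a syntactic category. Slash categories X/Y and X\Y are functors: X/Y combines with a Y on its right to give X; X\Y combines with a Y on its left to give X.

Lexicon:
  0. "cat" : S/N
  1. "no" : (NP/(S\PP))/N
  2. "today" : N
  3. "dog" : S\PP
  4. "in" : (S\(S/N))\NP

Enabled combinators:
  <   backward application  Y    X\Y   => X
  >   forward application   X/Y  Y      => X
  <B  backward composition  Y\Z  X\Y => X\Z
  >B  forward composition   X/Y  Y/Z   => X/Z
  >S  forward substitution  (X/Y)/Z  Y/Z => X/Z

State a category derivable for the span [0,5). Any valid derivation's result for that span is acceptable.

S

[0,5] S   <
  [0,1] "cat" : S/N
  [1,5] S\(S/N)   <
    [1,4] NP   >
      [1,3] NP/(S\PP)   >
        [1,2] "no" : (NP/(S\PP))/N
        [2,3] "today" : N
      [3,4] "dog" : S\PP
    [4,5] "in" : (S\(S/N))\NP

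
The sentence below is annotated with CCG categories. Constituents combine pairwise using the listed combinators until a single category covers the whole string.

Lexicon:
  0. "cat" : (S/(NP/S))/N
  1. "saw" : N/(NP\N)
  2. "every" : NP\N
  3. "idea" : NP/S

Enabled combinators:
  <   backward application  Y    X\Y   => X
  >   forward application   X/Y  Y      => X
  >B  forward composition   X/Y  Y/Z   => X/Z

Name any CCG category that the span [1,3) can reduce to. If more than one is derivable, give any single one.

N

[0,4] S   >
  [0,3] S/(NP/S)   >
    [0,1] "cat" : (S/(NP/S))/N
    [1,3] N   >
      [1,2] "saw" : N/(NP\N)
      [2,3] "every" : NP\N
  [3,4] "idea" : NP/S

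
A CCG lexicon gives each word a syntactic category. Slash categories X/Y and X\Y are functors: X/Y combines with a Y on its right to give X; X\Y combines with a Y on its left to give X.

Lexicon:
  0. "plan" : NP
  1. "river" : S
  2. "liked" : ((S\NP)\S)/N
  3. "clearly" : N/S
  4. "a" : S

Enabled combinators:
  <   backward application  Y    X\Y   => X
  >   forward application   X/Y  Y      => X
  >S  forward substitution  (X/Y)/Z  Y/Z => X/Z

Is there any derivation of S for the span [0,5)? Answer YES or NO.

YES

[0,5] S   <
  [0,1] "plan" : NP
  [1,5] S\NP   <
    [1,2] "river" : S
    [2,5] (S\NP)\S   >
      [2,3] "liked" : ((S\NP)\S)/N
      [3,5] N   >
        [3,4] "clearly" : N/S
        [4,5] "a" : S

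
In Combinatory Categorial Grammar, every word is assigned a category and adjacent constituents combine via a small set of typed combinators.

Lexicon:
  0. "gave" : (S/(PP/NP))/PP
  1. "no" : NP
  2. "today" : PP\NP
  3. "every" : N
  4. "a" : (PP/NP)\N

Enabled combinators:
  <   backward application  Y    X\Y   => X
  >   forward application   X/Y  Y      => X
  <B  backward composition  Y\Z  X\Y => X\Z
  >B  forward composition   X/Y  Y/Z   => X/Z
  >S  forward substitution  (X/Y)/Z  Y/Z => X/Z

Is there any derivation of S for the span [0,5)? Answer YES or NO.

YES

[0,5] S   >
  [0,3] S/(PP/NP)   >
    [0,1] "gave" : (S/(PP/NP))/PP
    [1,3] PP   <
      [1,2] "no" : NP
      [2,3] "today" : PP\NP
  [3,5] PP/NP   <
    [3,4] "every" : N
    [4,5] "a" : (PP/NP)\N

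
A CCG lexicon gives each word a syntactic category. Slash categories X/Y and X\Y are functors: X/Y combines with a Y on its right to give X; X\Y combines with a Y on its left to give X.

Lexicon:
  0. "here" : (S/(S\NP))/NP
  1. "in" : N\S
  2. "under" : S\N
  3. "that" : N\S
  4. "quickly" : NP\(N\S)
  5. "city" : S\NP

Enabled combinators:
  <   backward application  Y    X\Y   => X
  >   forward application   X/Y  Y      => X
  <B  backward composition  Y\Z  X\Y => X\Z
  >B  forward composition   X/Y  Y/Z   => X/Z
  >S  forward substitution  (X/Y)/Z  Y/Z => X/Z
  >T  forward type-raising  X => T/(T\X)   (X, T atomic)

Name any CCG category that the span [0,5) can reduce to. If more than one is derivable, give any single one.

S/(S\NP)

[0,6] S   >
  [0,5] S/(S\NP)   >
    [0,1] "here" : (S/(S\NP))/NP
    [1,5] NP   <
      [1,4] N\S   <B
        [1,2] "in" : N\S
        [2,4] N\N   <B
          [2,3] "under" : S\N
          [3,4] "that" : N\S
      [4,5] "quickly" : NP\(N\S)
  [5,6] "city" : S\NP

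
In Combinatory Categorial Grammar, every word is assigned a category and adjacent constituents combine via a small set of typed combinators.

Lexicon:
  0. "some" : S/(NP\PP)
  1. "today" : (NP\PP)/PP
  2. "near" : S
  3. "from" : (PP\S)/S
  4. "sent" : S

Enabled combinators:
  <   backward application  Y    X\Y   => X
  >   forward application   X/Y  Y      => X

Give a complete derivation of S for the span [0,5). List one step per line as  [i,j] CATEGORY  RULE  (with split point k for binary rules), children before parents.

[0,1] S/(NP\PP)  lex  "some"
[1,2] (NP\PP)/PP  lex  "today"
[2,3] S  lex  "near"
[3,4] (PP\S)/S  lex  "from"
[4,5] S  lex  "sent"
[3,5] PP\S  >  k=4
[2,5] PP  <  k=3
[1,5] NP\PP  >  k=2
[0,5] S  >  k=1

[0,5] S   >
  [0,1] "some" : S/(NP\PP)
  [1,5] NP\PP   >
    [1,2] "today" : (NP\PP)/PP
    [2,5] PP   <
      [2,3] "near" : S
      [3,5] PP\S   >
        [3,4] "from" : (PP\S)/S
        [4,5] "sent" : S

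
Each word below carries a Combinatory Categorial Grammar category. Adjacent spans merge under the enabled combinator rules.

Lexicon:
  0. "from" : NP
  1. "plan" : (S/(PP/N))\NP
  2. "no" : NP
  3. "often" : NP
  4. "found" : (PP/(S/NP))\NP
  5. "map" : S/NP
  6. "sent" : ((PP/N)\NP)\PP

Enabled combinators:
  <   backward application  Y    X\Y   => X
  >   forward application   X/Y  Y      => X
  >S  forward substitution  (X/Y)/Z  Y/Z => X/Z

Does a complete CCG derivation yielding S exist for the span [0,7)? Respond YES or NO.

YES

[0,7] S   >
  [0,2] S/(PP/N)   <
    [0,1] "from" : NP
    [1,2] "plan" : (S/(PP/N))\NP
  [2,7] PP/N   <
    [2,3] "no" : NP
    [3,7] (PP/N)\NP   <
      [3,6] PP   >
        [3,5] PP/(S/NP)   <
          [3,4] "often" : NP
          [4,5] "found" : (PP/(S/NP))\NP
        [5,6] "map" : S/NP
      [6,7] "sent" : ((PP/N)\NP)\PP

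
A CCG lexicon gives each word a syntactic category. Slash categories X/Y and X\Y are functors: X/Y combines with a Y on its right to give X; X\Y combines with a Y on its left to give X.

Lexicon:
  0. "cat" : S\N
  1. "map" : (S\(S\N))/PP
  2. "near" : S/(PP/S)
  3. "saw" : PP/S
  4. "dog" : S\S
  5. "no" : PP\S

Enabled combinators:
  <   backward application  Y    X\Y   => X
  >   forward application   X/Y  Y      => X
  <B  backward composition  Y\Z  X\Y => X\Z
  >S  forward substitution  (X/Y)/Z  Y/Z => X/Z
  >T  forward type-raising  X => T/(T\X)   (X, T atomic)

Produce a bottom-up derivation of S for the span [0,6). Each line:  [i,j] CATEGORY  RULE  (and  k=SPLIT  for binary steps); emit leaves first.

[0,1] S\N  lex  "cat"
[1,2] (S\(S\N))/PP  lex  "map"
[2,3] S/(PP/S)  lex  "near"
[3,4] PP/S  lex  "saw"
[2,4] S  >  k=3
[4,5] S\S  lex  "dog"
[5,6] PP\S  lex  "no"
[4,6] PP\S  <B  k=5
[2,6] PP  <  k=4
[1,6] S\(S\N)  >  k=2
[0,6] S  <  k=1

[0,6] S   <
  [0,1] "cat" : S\N
  [1,6] S\(S\N)   >
    [1,2] "map" : (S\(S\N))/PP
    [2,6] PP   <
      [2,4] S   >
        [2,3] "near" : S/(PP/S)
        [3,4] "saw" : PP/S
      [4,6] PP\S   <B
        [4,5] "dog" : S\S
        [5,6] "no" : PP\S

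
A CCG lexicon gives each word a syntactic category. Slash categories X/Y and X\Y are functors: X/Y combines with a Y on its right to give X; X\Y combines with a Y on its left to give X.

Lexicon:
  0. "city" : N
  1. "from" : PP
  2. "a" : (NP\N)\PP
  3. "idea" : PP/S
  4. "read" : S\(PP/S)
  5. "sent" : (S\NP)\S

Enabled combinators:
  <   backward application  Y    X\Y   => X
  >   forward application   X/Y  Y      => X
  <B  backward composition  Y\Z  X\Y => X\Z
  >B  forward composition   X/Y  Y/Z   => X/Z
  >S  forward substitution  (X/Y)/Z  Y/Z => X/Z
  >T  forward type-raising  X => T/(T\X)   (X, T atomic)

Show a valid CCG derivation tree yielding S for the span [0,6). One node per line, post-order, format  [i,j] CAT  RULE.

[0,6] S   <
  [0,3] NP   <
    [0,1] "city" : N
    [1,3] NP\N   <
      [1,2] "from" : PP
      [2,3] "a" : (NP\N)\PP
  [3,6] S\NP   <
    [3,5] S   <
      [3,4] "idea" : PP/S
      [4,5] "read" : S\(PP/S)
    [5,6] "sent" : (S\NP)\S

[0,1] N  lex  "city"
[1,2] PP  lex  "from"
[2,3] (NP\N)\PP  lex  "a"
[1,3] NP\N  <  k=2
[0,3] NP  <  k=1
[3,4] PP/S  lex  "idea"
[4,5] S\(PP/S)  lex  "read"
[3,5] S  <  k=4
[5,6] (S\NP)\S  lex  "sent"
[3,6] S\NP  <  k=5
[0,6] S  <  k=3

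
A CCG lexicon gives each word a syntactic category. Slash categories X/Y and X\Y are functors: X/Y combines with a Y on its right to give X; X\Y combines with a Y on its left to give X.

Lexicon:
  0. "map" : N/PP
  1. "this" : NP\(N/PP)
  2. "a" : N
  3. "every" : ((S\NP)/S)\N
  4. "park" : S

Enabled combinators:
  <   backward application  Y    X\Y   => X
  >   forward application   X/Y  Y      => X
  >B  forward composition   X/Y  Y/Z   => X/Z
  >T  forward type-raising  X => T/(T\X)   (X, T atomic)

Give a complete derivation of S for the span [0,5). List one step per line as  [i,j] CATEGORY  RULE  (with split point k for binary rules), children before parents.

[0,1] N/PP  lex  "map"
[1,2] NP\(N/PP)  lex  "this"
[0,2] NP  <  k=1
[2,3] N  lex  "a"
[3,4] ((S\NP)/S)\N  lex  "every"
[2,4] (S\NP)/S  <  k=3
[4,5] S  lex  "park"
[2,5] S\NP  >  k=4
[0,5] S  <  k=2

[0,5] S   <
  [0,2] NP   <
    [0,1] "map" : N/PP
    [1,2] "this" : NP\(N/PP)
  [2,5] S\NP   >
    [2,4] (S\NP)/S   <
      [2,3] "a" : N
      [3,4] "every" : ((S\NP)/S)\N
    [4,5] "park" : S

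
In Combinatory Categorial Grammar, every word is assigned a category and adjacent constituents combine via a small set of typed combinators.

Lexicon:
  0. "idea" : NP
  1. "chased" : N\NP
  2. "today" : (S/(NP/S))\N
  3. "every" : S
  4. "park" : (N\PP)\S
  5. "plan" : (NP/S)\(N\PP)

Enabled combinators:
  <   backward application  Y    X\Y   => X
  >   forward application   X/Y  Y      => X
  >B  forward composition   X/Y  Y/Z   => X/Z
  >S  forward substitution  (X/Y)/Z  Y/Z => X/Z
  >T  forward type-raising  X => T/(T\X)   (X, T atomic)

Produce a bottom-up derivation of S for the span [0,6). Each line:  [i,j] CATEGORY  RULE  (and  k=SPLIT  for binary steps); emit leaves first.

[0,1] NP  lex  "idea"
[0,1] N/(N\NP)  >T
[1,2] N\NP  lex  "chased"
[0,2] N  >  k=1
[2,3] (S/(NP/S))\N  lex  "today"
[0,3] S/(NP/S)  <  k=2
[3,4] S  lex  "every"
[4,5] (N\PP)\S  lex  "park"
[3,5] N\PP  <  k=4
[5,6] (NP/S)\(N\PP)  lex  "plan"
[3,6] NP/S  <  k=5
[0,6] S  >  k=3

[0,6] S   >
  [0,3] S/(NP/S)   <
    [0,2] N   >
      [0,1] N/(N\NP)   >T
        [0,1] "idea" : NP
      [1,2] "chased" : N\NP
    [2,3] "today" : (S/(NP/S))\N
  [3,6] NP/S   <
    [3,5] N\PP   <
      [3,4] "every" : S
      [4,5] "park" : (N\PP)\S
    [5,6] "plan" : (NP/S)\(N\PP)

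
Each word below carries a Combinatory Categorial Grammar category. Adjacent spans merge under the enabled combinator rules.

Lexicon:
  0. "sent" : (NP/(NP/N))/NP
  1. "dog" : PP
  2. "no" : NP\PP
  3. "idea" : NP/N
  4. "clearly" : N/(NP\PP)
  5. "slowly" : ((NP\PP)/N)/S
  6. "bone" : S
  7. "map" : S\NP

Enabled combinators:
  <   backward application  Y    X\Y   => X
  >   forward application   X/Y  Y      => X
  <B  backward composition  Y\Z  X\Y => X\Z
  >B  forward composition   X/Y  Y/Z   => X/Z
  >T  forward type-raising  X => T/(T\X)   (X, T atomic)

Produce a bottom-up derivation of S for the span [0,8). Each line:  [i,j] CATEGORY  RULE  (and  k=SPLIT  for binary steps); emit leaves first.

[0,1] (NP/(NP/N))/NP  lex  "sent"
[1,2] PP  lex  "dog"
[2,3] NP\PP  lex  "no"
[1,3] NP  <  k=2
[0,3] NP/(NP/N)  >  k=1
[3,4] NP/N  lex  "idea"
[4,5] N/(NP\PP)  lex  "clearly"
[5,6] ((NP\PP)/N)/S  lex  "slowly"
[6,7] S  lex  "bone"
[5,7] (NP\PP)/N  >  k=6
[4,7] N/N  >B  k=5
[3,7] NP/N  >B  k=4
[0,7] NP  >  k=3
[7,8] S\NP  lex  "map"
[0,8] S  <  k=7

[0,8] S   <
  [0,7] NP   >
    [0,3] NP/(NP/N)   >
      [0,1] "sent" : (NP/(NP/N))/NP
      [1,3] NP   <
        [1,2] "dog" : PP
        [2,3] "no" : NP\PP
    [3,7] NP/N   >B
      [3,4] "idea" : NP/N
      [4,7] N/N   >B
        [4,5] "clearly" : N/(NP\PP)
        [5,7] (NP\PP)/N   >
          [5,6] "slowly" : ((NP\PP)/N)/S
          [6,7] "bone" : S
  [7,8] "map" : S\NP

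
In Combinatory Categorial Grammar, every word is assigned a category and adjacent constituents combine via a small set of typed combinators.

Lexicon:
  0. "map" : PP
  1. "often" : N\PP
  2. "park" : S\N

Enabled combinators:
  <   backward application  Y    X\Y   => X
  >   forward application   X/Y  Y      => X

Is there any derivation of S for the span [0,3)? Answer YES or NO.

[0,3] S   <
  [0,2] N   <
    [0,1] "map" : PP
    [1,2] "often" : N\PP
  [2,3] "park" : S\N

YES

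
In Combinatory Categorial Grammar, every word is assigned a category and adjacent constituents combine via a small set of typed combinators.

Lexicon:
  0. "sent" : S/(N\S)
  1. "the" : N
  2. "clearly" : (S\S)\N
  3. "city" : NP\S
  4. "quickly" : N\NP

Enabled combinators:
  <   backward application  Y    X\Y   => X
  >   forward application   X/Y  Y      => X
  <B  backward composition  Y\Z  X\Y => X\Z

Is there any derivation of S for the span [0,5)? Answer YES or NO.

[0,5] S   >
  [0,1] "sent" : S/(N\S)
  [1,5] N\S   <B
    [1,3] S\S   <
      [1,2] "the" : N
      [2,3] "clearly" : (S\S)\N
    [3,5] N\S   <B
      [3,4] "city" : NP\S
      [4,5] "quickly" : N\NP

YES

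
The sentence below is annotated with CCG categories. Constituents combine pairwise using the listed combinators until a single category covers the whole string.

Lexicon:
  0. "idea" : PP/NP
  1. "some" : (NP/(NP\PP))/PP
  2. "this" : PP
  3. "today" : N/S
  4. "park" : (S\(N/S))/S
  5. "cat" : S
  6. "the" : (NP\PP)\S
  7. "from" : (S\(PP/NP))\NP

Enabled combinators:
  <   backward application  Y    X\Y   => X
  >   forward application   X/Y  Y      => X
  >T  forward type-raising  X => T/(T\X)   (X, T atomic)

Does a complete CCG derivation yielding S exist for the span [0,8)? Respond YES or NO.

YES

[0,8] S   <
  [0,1] "idea" : PP/NP
  [1,8] S\(PP/NP)   <
    [1,7] NP   >
      [1,3] NP/(NP\PP)   >
        [1,2] "some" : (NP/(NP\PP))/PP
        [2,3] "this" : PP
      [3,7] NP\PP   <
        [3,6] S   <
          [3,4] "today" : N/S
          [4,6] S\(N/S)   >
            [4,5] "park" : (S\(N/S))/S
            [5,6] "cat" : S
        [6,7] "the" : (NP\PP)\S
    [7,8] "from" : (S\(PP/NP))\NP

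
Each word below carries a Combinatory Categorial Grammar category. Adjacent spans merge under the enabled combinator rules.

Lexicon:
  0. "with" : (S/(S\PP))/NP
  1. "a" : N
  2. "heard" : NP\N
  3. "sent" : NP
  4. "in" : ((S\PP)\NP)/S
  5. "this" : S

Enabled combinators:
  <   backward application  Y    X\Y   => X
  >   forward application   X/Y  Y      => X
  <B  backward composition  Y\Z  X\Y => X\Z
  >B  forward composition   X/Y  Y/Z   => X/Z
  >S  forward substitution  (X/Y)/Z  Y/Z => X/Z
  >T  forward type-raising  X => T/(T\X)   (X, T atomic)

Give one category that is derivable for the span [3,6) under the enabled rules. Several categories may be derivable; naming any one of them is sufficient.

[0,6] S   >
  [0,3] S/(S\PP)   >
    [0,1] "with" : (S/(S\PP))/NP
    [1,3] NP   <
      [1,2] "a" : N
      [2,3] "heard" : NP\N
  [3,6] S\PP   <
    [3,4] "sent" : NP
    [4,6] (S\PP)\NP   >
      [4,5] "in" : ((S\PP)\NP)/S
      [5,6] "this" : S

S\PP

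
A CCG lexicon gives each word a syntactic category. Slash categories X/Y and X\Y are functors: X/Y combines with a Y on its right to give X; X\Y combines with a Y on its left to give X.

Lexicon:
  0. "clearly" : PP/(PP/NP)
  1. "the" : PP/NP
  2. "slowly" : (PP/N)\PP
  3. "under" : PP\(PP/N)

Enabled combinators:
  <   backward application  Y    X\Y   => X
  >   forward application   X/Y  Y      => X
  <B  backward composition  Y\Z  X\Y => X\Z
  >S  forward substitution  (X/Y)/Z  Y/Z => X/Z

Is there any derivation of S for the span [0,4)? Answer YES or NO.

NO

PP/(PP/NP) PP/NP (PP/N)\PP PP\(PP/N)
CKY chart[0,4] = {PP}; S ∉ chart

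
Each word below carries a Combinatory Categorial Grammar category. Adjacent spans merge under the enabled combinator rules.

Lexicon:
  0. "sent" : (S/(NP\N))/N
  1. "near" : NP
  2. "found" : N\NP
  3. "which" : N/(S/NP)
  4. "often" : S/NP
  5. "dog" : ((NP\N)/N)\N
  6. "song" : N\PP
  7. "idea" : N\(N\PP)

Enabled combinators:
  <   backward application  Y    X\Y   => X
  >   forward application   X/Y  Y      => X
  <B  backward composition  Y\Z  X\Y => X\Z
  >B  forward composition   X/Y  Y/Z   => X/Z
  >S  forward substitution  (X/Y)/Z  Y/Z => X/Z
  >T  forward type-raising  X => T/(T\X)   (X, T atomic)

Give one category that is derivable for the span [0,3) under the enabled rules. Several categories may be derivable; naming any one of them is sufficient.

S/(NP\N)

[0,8] S   >
  [0,3] S/(NP\N)   >
    [0,1] "sent" : (S/(NP\N))/N
    [1,3] N   >
      [1,2] N/(N\NP)   >T
        [1,2] "near" : NP
      [2,3] "found" : N\NP
  [3,8] NP\N   >
    [3,6] (NP\N)/N   <
      [3,5] N   >
        [3,4] "which" : N/(S/NP)
        [4,5] "often" : S/NP
      [5,6] "dog" : ((NP\N)/N)\N
    [6,8] N   <
      [6,7] "song" : N\PP
      [7,8] "idea" : N\(N\PP)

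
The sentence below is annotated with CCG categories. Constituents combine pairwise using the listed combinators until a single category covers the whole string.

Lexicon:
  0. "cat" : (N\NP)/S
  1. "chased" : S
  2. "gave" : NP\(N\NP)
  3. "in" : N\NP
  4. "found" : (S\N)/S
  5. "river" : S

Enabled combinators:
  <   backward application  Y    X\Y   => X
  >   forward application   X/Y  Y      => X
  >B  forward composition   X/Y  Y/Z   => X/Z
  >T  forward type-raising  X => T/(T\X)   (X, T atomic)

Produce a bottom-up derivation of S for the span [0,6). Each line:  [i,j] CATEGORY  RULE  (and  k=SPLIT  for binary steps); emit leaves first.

[0,1] (N\NP)/S  lex  "cat"
[1,2] S  lex  "chased"
[0,2] N\NP  >  k=1
[2,3] NP\(N\NP)  lex  "gave"
[0,3] NP  <  k=2
[3,4] N\NP  lex  "in"
[0,4] N  <  k=3
[4,5] (S\N)/S  lex  "found"
[5,6] S  lex  "river"
[4,6] S\N  >  k=5
[0,6] S  <  k=4

[0,6] S   <
  [0,4] N   <
    [0,3] NP   <
      [0,2] N\NP   >
        [0,1] "cat" : (N\NP)/S
        [1,2] "chased" : S
      [2,3] "gave" : NP\(N\NP)
    [3,4] "in" : N\NP
  [4,6] S\N   >
    [4,5] "found" : (S\N)/S
    [5,6] "river" : S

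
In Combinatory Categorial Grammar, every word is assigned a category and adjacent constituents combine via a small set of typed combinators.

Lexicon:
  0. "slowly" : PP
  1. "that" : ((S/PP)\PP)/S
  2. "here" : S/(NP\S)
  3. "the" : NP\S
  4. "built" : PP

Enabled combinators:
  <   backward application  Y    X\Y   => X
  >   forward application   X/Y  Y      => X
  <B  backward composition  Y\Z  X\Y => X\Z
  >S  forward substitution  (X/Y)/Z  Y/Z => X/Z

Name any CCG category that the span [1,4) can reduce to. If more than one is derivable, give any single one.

(S/PP)\PP

[0,5] S   >
  [0,4] S/PP   <
    [0,1] "slowly" : PP
    [1,4] (S/PP)\PP   >
      [1,2] "that" : ((S/PP)\PP)/S
      [2,4] S   >
        [2,3] "here" : S/(NP\S)
        [3,4] "the" : NP\S
  [4,5] "built" : PP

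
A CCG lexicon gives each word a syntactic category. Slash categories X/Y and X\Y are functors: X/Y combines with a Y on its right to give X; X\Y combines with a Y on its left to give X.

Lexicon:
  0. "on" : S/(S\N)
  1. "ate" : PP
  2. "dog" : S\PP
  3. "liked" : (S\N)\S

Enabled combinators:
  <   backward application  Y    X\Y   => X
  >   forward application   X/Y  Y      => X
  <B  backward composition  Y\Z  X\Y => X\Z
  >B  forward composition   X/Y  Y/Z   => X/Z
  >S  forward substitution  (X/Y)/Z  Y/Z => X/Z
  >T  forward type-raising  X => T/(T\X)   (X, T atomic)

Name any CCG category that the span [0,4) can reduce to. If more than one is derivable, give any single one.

S

[0,4] S   >
  [0,1] "on" : S/(S\N)
  [1,4] S\N   <
    [1,3] S   <
      [1,2] "ate" : PP
      [2,3] "dog" : S\PP
    [3,4] "liked" : (S\N)\S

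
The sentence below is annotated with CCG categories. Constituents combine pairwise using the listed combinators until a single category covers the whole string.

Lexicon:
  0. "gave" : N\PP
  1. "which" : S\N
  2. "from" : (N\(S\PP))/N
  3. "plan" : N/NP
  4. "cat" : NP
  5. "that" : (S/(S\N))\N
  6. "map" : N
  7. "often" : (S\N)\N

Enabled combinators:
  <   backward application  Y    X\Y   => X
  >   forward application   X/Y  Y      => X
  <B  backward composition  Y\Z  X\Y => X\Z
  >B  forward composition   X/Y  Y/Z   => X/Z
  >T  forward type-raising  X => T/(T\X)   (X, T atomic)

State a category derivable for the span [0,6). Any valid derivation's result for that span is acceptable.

S/(S\N)

[0,8] S   >
  [0,6] S/(S\N)   <
    [0,5] N   <
      [0,2] S\PP   <B
        [0,1] "gave" : N\PP
        [1,2] "which" : S\N
      [2,5] N\(S\PP)   >
        [2,3] "from" : (N\(S\PP))/N
        [3,5] N   >
          [3,4] "plan" : N/NP
          [4,5] "cat" : NP
    [5,6] "that" : (S/(S\N))\N
  [6,8] S\N   <
    [6,7] "map" : N
    [7,8] "often" : (S\N)\N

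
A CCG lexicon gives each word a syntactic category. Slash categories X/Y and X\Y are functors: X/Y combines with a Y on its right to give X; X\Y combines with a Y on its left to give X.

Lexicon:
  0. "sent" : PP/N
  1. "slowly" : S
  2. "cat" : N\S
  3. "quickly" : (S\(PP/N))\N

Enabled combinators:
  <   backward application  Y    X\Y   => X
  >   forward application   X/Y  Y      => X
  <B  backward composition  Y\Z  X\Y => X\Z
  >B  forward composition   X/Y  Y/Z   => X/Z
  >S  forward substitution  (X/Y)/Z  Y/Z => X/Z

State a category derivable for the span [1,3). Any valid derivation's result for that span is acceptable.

N

[0,4] S   <
  [0,1] "sent" : PP/N
  [1,4] S\(PP/N)   <
    [1,3] N   <
      [1,2] "slowly" : S
      [2,3] "cat" : N\S
    [3,4] "quickly" : (S\(PP/N))\N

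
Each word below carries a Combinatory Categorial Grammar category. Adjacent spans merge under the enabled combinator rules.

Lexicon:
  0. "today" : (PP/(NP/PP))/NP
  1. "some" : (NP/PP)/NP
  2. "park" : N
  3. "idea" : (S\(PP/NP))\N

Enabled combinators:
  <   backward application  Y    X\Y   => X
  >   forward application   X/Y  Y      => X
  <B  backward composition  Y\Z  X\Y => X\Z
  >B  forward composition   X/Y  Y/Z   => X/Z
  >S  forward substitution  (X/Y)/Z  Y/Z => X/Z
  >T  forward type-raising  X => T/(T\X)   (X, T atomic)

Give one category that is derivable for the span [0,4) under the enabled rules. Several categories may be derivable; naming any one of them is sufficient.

[0,4] S   <
  [0,2] PP/NP   >S
    [0,1] "today" : (PP/(NP/PP))/NP
    [1,2] "some" : (NP/PP)/NP
  [2,4] S\(PP/NP)   <
    [2,3] "park" : N
    [3,4] "idea" : (S\(PP/NP))\N

S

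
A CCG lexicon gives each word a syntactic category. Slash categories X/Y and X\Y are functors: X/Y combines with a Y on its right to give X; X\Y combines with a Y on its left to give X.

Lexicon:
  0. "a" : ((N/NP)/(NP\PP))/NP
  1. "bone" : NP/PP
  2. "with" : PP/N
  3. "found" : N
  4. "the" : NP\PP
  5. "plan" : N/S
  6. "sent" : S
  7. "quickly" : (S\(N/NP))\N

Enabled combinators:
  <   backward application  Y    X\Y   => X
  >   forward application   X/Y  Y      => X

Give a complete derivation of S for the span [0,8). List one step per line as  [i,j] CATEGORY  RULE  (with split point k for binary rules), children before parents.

[0,1] ((N/NP)/(NP\PP))/NP  lex  "a"
[1,2] NP/PP  lex  "bone"
[2,3] PP/N  lex  "with"
[3,4] N  lex  "found"
[2,4] PP  >  k=3
[1,4] NP  >  k=2
[0,4] (N/NP)/(NP\PP)  >  k=1
[4,5] NP\PP  lex  "the"
[0,5] N/NP  >  k=4
[5,6] N/S  lex  "plan"
[6,7] S  lex  "sent"
[5,7] N  >  k=6
[7,8] (S\(N/NP))\N  lex  "quickly"
[5,8] S\(N/NP)  <  k=7
[0,8] S  <  k=5

[0,8] S   <
  [0,5] N/NP   >
    [0,4] (N/NP)/(NP\PP)   >
      [0,1] "a" : ((N/NP)/(NP\PP))/NP
      [1,4] NP   >
        [1,2] "bone" : NP/PP
        [2,4] PP   >
          [2,3] "with" : PP/N
          [3,4] "found" : N
    [4,5] "the" : NP\PP
  [5,8] S\(N/NP)   <
    [5,7] N   >
      [5,6] "plan" : N/S
      [6,7] "sent" : S
    [7,8] "quickly" : (S\(N/NP))\N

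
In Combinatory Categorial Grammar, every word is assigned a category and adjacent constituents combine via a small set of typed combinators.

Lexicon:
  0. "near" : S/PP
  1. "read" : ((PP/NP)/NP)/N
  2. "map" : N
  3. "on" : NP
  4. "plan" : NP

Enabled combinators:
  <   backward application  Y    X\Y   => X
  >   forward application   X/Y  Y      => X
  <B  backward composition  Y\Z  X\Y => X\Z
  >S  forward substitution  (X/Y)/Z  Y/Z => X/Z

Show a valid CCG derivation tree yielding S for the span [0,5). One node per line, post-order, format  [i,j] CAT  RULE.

[0,5] S   >
  [0,1] "near" : S/PP
  [1,5] PP   >
    [1,4] PP/NP   >
      [1,3] (PP/NP)/NP   >
        [1,2] "read" : ((PP/NP)/NP)/N
        [2,3] "map" : N
      [3,4] "on" : NP
    [4,5] "plan" : NP

[0,1] S/PP  lex  "near"
[1,2] ((PP/NP)/NP)/N  lex  "read"
[2,3] N  lex  "map"
[1,3] (PP/NP)/NP  >  k=2
[3,4] NP  lex  "on"
[1,4] PP/NP  >  k=3
[4,5] NP  lex  "plan"
[1,5] PP  >  k=4
[0,5] S  >  k=1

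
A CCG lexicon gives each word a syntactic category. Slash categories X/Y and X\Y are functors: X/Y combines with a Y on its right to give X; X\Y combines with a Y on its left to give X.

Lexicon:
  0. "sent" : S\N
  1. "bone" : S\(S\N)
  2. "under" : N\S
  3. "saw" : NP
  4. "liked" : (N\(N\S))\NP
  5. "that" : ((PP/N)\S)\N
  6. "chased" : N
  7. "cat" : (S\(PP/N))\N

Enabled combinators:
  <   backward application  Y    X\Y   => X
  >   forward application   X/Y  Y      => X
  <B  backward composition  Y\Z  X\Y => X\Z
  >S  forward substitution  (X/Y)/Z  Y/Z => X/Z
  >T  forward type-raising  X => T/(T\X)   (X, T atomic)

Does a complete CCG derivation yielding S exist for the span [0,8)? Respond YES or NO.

YES

[0,8] S   <
  [0,6] PP/N   <
    [0,2] S   <
      [0,1] "sent" : S\N
      [1,2] "bone" : S\(S\N)
    [2,6] (PP/N)\S   <
      [2,5] N   <
        [2,3] "under" : N\S
        [3,5] N\(N\S)   <
          [3,4] "saw" : NP
          [4,5] "liked" : (N\(N\S))\NP
      [5,6] "that" : ((PP/N)\S)\N
  [6,8] S\(PP/N)   <
    [6,7] "chased" : N
    [7,8] "cat" : (S\(PP/N))\N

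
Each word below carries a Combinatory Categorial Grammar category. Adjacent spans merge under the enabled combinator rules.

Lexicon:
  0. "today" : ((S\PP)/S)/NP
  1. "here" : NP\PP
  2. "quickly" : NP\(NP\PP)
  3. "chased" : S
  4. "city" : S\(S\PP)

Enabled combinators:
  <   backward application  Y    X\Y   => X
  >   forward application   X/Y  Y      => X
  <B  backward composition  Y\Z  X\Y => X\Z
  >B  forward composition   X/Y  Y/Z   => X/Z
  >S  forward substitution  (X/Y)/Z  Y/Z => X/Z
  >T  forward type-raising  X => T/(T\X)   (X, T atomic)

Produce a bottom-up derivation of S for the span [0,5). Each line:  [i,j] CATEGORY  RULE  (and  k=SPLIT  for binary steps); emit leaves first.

[0,1] ((S\PP)/S)/NP  lex  "today"
[1,2] NP\PP  lex  "here"
[2,3] NP\(NP\PP)  lex  "quickly"
[1,3] NP  <  k=2
[0,3] (S\PP)/S  >  k=1
[3,4] S  lex  "chased"
[0,4] S\PP  >  k=3
[4,5] S\(S\PP)  lex  "city"
[0,5] S  <  k=4

[0,5] S   <
  [0,4] S\PP   >
    [0,3] (S\PP)/S   >
      [0,1] "today" : ((S\PP)/S)/NP
      [1,3] NP   <
        [1,2] "here" : NP\PP
        [2,3] "quickly" : NP\(NP\PP)
    [3,4] "chased" : S
  [4,5] "city" : S\(S\PP)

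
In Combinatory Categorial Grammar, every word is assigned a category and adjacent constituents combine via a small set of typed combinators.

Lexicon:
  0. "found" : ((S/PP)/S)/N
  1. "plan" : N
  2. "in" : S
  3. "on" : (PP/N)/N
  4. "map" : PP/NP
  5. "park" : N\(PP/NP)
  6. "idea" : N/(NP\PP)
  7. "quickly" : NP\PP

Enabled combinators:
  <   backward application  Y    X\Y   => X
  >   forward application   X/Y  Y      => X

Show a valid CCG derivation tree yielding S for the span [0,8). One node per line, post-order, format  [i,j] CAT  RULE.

[0,8] S   >
  [0,3] S/PP   >
    [0,2] (S/PP)/S   >
      [0,1] "found" : ((S/PP)/S)/N
      [1,2] "plan" : N
    [2,3] "in" : S
  [3,8] PP   >
    [3,6] PP/N   >
      [3,4] "on" : (PP/N)/N
      [4,6] N   <
        [4,5] "map" : PP/NP
        [5,6] "park" : N\(PP/NP)
    [6,8] N   >
      [6,7] "idea" : N/(NP\PP)
      [7,8] "quickly" : NP\PP

[0,1] ((S/PP)/S)/N  lex  "found"
[1,2] N  lex  "plan"
[0,2] (S/PP)/S  >  k=1
[2,3] S  lex  "in"
[0,3] S/PP  >  k=2
[3,4] (PP/N)/N  lex  "on"
[4,5] PP/NP  lex  "map"
[5,6] N\(PP/NP)  lex  "park"
[4,6] N  <  k=5
[3,6] PP/N  >  k=4
[6,7] N/(NP\PP)  lex  "idea"
[7,8] NP\PP  lex  "quickly"
[6,8] N  >  k=7
[3,8] PP  >  k=6
[0,8] S  >  k=3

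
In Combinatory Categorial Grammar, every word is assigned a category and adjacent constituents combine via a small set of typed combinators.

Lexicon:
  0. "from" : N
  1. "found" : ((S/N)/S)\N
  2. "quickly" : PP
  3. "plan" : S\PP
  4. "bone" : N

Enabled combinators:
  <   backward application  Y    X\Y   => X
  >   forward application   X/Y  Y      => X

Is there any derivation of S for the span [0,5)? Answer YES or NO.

YES

[0,5] S   >
  [0,4] S/N   >
    [0,2] (S/N)/S   <
      [0,1] "from" : N
      [1,2] "found" : ((S/N)/S)\N
    [2,4] S   <
      [2,3] "quickly" : PP
      [3,4] "plan" : S\PP
  [4,5] "bone" : N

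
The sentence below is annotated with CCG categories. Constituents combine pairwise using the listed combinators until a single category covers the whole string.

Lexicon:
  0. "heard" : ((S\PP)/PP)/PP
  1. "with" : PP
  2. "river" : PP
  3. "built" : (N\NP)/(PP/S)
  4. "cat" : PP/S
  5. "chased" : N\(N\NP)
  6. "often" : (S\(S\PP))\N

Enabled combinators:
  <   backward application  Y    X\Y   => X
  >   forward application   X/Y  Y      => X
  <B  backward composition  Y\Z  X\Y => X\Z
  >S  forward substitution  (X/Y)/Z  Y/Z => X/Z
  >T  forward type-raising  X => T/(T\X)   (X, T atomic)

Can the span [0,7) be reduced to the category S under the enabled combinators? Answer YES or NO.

YES

[0,7] S   <
  [0,3] S\PP   >
    [0,2] (S\PP)/PP   >
      [0,1] "heard" : ((S\PP)/PP)/PP
      [1,2] "with" : PP
    [2,3] "river" : PP
  [3,7] S\(S\PP)   <
    [3,6] N   <
      [3,5] N\NP   >
        [3,4] "built" : (N\NP)/(PP/S)
        [4,5] "cat" : PP/S
      [5,6] "chased" : N\(N\NP)
    [6,7] "often" : (S\(S\PP))\N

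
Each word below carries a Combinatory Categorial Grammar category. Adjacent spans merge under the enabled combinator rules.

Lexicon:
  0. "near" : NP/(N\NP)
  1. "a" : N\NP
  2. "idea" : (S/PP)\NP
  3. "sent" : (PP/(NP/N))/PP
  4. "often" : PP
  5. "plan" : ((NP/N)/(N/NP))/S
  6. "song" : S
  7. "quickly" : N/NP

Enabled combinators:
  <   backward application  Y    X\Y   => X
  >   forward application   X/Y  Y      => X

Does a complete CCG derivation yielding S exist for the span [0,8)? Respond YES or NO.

[0,8] S   >
  [0,3] S/PP   <
    [0,2] NP   >
      [0,1] "near" : NP/(N\NP)
      [1,2] "a" : N\NP
    [2,3] "idea" : (S/PP)\NP
  [3,8] PP   >
    [3,5] PP/(NP/N)   >
      [3,4] "sent" : (PP/(NP/N))/PP
      [4,5] "often" : PP
    [5,8] NP/N   >
      [5,7] (NP/N)/(N/NP)   >
        [5,6] "plan" : ((NP/N)/(N/NP))/S
        [6,7] "song" : S
      [7,8] "quickly" : N/NP

YES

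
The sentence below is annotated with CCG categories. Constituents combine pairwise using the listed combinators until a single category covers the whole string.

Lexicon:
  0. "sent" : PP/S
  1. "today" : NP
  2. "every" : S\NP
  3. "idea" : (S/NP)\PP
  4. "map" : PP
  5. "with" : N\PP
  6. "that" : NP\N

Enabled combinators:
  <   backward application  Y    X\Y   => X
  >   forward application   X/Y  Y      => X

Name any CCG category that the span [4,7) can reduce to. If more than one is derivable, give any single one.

[0,7] S   >
  [0,4] S/NP   <
    [0,3] PP   >
      [0,1] "sent" : PP/S
      [1,3] S   <
        [1,2] "today" : NP
        [2,3] "every" : S\NP
    [3,4] "idea" : (S/NP)\PP
  [4,7] NP   <
    [4,6] N   <
      [4,5] "map" : PP
      [5,6] "with" : N\PP
    [6,7] "that" : NP\N

NP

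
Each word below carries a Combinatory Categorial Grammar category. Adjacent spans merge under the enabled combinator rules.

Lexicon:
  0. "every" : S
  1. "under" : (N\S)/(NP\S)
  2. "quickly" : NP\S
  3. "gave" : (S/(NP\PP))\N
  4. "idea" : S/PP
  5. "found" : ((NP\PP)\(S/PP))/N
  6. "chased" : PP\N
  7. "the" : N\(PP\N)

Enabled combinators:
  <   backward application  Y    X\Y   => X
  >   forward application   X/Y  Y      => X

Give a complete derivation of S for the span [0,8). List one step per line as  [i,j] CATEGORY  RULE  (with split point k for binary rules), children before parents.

[0,1] S  lex  "every"
[1,2] (N\S)/(NP\S)  lex  "under"
[2,3] NP\S  lex  "quickly"
[1,3] N\S  >  k=2
[0,3] N  <  k=1
[3,4] (S/(NP\PP))\N  lex  "gave"
[0,4] S/(NP\PP)  <  k=3
[4,5] S/PP  lex  "idea"
[5,6] ((NP\PP)\(S/PP))/N  lex  "found"
[6,7] PP\N  lex  "chased"
[7,8] N\(PP\N)  lex  "the"
[6,8] N  <  k=7
[5,8] (NP\PP)\(S/PP)  >  k=6
[4,8] NP\PP  <  k=5
[0,8] S  >  k=4

[0,8] S   >
  [0,4] S/(NP\PP)   <
    [0,3] N   <
      [0,1] "every" : S
      [1,3] N\S   >
        [1,2] "under" : (N\S)/(NP\S)
        [2,3] "quickly" : NP\S
    [3,4] "gave" : (S/(NP\PP))\N
  [4,8] NP\PP   <
    [4,5] "idea" : S/PP
    [5,8] (NP\PP)\(S/PP)   >
      [5,6] "found" : ((NP\PP)\(S/PP))/N
      [6,8] N   <
        [6,7] "chased" : PP\N
        [7,8] "the" : N\(PP\N)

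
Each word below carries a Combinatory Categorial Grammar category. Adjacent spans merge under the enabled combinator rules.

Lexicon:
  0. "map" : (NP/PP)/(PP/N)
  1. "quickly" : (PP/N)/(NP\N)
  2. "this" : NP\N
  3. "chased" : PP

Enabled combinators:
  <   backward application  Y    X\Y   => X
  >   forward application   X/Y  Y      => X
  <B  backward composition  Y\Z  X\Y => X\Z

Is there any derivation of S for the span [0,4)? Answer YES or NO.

(NP/PP)/(PP/N) (PP/N)/(NP\N) NP\N PP
CKY chart[0,4] = {NP}; S ∉ chart

NO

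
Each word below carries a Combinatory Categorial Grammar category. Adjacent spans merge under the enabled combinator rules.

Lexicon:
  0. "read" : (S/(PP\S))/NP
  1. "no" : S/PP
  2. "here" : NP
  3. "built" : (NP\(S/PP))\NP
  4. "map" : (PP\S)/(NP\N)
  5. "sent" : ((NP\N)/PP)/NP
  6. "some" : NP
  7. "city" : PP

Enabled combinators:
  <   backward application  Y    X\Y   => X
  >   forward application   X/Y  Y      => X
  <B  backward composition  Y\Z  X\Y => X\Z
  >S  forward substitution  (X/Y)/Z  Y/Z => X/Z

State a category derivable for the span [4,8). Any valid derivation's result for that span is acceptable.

[0,8] S   >
  [0,4] S/(PP\S)   >
    [0,1] "read" : (S/(PP\S))/NP
    [1,4] NP   <
      [1,2] "no" : S/PP
      [2,4] NP\(S/PP)   <
        [2,3] "here" : NP
        [3,4] "built" : (NP\(S/PP))\NP
  [4,8] PP\S   >
    [4,5] "map" : (PP\S)/(NP\N)
    [5,8] NP\N   >
      [5,7] (NP\N)/PP   >
        [5,6] "sent" : ((NP\N)/PP)/NP
        [6,7] "some" : NP
      [7,8] "city" : PP

PP\S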